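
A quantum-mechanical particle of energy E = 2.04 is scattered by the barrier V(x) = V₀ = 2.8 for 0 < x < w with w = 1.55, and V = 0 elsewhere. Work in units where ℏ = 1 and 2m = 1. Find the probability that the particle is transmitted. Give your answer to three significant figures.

T = 0.196

E < V₀: inside the barrier ψ ∝ e^{±κx} with κ = √(2m(V₀ − E))/ℏ = 0.8718.
κw = 1.351, sinh(κw) = 1.802.
Matching ψ, ψ′ at both faces gives T = [1 + V₀² sinh²(κw) / (4E(V₀ − E))]⁻¹ = 1/5.104 = 0.196.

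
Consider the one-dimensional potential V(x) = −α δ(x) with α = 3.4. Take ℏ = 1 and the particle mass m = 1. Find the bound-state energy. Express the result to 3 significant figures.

E = -5.78

For x ≠ 0 the bound state is ψ ∝ e^{−κ|x|}; integrating the TISE across the delta gives the cusp condition 2κ = 2mα/ℏ², so κ = 3.400.
Then E = −ℏ²κ²/(2m) = −mα²/(2ℏ²) = -5.780.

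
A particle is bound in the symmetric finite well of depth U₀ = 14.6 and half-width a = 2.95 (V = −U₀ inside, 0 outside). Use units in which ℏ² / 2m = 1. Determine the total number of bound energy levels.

N = 8

The dimensionless depth is z₀ = a√(2mU₀)/ℏ = 2.95 × √(14.60) = 11.27.
The even/odd transcendental equations gain one root per π/2 in z₀, giving N = 1 + ⌊2z₀/π⌋ = 1 + ⌊7.176⌋ = 8.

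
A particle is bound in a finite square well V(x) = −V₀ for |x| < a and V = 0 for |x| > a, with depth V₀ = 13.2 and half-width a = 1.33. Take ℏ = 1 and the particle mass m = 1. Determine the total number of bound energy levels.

The dimensionless depth is z₀ = a√(2mV₀)/ℏ = 1.33 × √(26.40) = 6.834.
A new bound state (alternating even/odd) appears each time z₀ passes a multiple of π/2, so N = ⌊2z₀/π⌋ + 1 = ⌊4.350⌋ + 1 = 5.

N = 5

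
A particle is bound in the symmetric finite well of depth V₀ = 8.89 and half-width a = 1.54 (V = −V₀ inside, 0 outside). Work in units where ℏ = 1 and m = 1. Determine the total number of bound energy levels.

N = 5

Define the well-strength parameter z₀ = (a/ℏ)√(2mV₀) = 1.54 × √(2·1·8.89) = 6.494.
The even/odd transcendental equations gain one root per π/2 in z₀, giving N = 1 + ⌊2z₀/π⌋ = 1 + ⌊4.134⌋ = 5.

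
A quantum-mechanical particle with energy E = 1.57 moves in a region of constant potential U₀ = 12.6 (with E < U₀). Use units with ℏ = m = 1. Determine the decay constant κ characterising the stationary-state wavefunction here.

Since E < U₀ the TISE in this region is ψ'' = κ²ψ with κ = √(2m(U₀ − E))/ℏ.
κ = √(2 × 1 × 11.03) = 4.697.

κ = 4.70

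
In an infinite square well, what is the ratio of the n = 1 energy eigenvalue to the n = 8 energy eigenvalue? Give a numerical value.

0.015625

E_n = n²π²ℏ²/(2mL²) so the ratio is n₂²/n₁² = 1/64 = 0.015625.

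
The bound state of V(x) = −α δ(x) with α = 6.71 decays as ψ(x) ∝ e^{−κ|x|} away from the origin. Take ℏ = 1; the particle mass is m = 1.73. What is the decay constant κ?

Integrate −(ℏ²/2m)ψ'' − αδ(x)ψ = Eψ from −ε to +ε: the ψ'' term gives ψ'(0⁺) − ψ'(0⁻) and the δ term gives −(2mα/ℏ²)ψ(0).
With ψ ∝ e^{−κ|x|} this yields −2κ = −2mα/ℏ², so κ = mα/ℏ² = 11.61.

κ = 11.6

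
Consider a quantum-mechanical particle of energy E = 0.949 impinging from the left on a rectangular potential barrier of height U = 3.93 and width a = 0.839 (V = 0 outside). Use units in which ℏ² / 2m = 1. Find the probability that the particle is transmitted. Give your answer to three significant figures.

Since E < U the interior solution is evanescent with decay constant κ = √(2m(U − E))/ℏ = 1.727.
κa = 1.449, sinh(κa) = 2.011.
Matching ψ, ψ′ at both faces gives T = [1 + U² sinh²(κa) / (4E(U − E))]⁻¹ = 1/6.520 = 0.153.

T = 0.153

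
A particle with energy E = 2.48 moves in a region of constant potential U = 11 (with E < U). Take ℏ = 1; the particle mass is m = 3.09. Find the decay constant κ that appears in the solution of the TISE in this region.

κ = 7.26

Since E < U the TISE in this region is ψ'' = κ²ψ with κ = √(2m(U − E))/ℏ.
κ = √(2 × 3.09 × 8.52) = 7.256.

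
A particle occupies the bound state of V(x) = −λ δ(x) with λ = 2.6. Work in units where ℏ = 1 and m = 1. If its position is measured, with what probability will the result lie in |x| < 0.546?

P = 0.942

The normalised bound state is ψ = √κ e^{−κ|x|} with κ = mλ/ℏ² = 2.600.
P(|x| < d) = ∫_{−d}^{d} κ e^{−2κ|x|} dx = 1 − e^{−2κd} = 1 − e^{−2.839} = 0.9415.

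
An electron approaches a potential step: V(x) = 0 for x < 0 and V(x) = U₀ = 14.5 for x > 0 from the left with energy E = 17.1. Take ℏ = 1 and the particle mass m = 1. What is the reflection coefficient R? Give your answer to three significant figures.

R = 0.193

On each side the TISE gives plane waves with k = √(2m(E − V))/ℏ: k₁ = √(2·1·17.1) = 5.848, k₂ = √(2·1·2.6) = 2.280.
Matching ψ and ψ′ at x = 0 gives r = (k₁ − k₂)/(k₁ + k₂), so R = r² = 0.1927 and T = 1 − R = 0.8073.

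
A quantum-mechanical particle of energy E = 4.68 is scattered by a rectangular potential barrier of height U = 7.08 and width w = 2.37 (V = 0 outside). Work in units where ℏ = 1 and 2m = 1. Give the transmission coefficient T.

T = 0.00232

Since E < U the interior solution is evanescent with decay constant κ = √(2m(U − E))/ℏ = 1.549.
κw = 3.672, sinh(κw) = 19.64.
Matching ψ, ψ′ at both faces gives T = [1 + U² sinh²(κw) / (4E(U − E))]⁻¹ = 1/431.6 = 0.00232.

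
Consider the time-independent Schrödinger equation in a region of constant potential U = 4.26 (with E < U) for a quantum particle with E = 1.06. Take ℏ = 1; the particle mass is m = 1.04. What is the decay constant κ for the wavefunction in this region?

κ = 2.58

Since E < U the TISE in this region is ψ'' = κ²ψ with κ = √(2m(U − E))/ℏ.
κ = √(2 × 1.04 × 3.2) = 2.580.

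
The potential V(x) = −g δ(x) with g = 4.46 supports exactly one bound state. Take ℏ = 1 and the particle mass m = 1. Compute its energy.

The bound state is ψ(x) = √κ e^{−κ|x|}. The derivative jump ψ'(0⁺) − ψ'(0⁻) = −(2mg/ℏ²)ψ(0) fixes κ = mg/ℏ² = 4.460.
Then E = −ℏ²κ²/(2m) = −mg²/(2ℏ²) = -9.946.

E = -9.95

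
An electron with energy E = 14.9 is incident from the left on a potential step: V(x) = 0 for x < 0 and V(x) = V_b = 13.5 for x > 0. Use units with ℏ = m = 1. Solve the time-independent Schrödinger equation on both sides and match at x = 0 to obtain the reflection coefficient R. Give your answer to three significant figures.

The wavenumbers are k₁ = √(2mE)/ℏ = 5.459 on the left and k₂ = √(2m(E − V_b))/ℏ = 1.673 on the right.
Continuity of ψ and ψ′ at the step yields the reflection amplitude r = (k₁ − k₂)/(k₁ + k₂) = 0.5308; thus R = |r|² = 0.2817, T = 0.7183.

R = 0.282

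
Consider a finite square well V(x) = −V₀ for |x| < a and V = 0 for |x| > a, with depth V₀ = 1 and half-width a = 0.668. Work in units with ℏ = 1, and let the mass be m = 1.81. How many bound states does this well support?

N = 1

Define the well-strength parameter z₀ = (a/ℏ)√(2mV₀) = 0.668 × √(2·1.81·1) = 1.271.
The even/odd transcendental equations gain one root per π/2 in z₀, giving N = 1 + ⌊2z₀/π⌋ = 1 + ⌊0.8091⌋ = 1.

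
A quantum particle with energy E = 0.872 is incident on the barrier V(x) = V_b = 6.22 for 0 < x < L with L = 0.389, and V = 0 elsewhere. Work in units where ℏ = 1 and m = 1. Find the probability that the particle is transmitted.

Since E < V_b the interior solution is evanescent with decay constant κ = √(2m(V_b − E))/ℏ = 3.270.
κL = 1.272, sinh(κL) = 1.644.
The exact tunnelling result is T⁻¹ = 1 + V_b² sinh²(κL) / [4E(V_b − E)] = 6.607, so T = 0.151.

T = 0.151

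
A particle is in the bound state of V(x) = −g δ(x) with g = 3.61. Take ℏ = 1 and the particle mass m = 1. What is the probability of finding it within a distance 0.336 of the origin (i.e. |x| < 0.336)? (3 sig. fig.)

P = 0.912

The normalised bound state is ψ = √κ e^{−κ|x|} with κ = mg/ℏ² = 3.610.
P(|x| < d) = ∫_{−d}^{d} κ e^{−2κ|x|} dx = 1 − e^{−2κd} = 1 − e^{−2.426} = 0.9116.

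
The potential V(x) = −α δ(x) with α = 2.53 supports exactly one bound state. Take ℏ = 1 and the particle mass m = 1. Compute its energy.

E = -3.20

For x ≠ 0 the bound state is ψ ∝ e^{−κ|x|}; integrating the TISE across the delta gives the cusp condition 2κ = 2mα/ℏ², so κ = 2.530.
Then E = −ℏ²κ²/(2m) = −mα²/(2ℏ²) = -3.200.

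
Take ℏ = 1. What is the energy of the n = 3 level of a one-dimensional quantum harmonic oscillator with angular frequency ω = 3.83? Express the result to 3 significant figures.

Using E_n = (n + ½)ℏω: E_3 = 3.5 × 3.83 = 13.41.

E = 13.4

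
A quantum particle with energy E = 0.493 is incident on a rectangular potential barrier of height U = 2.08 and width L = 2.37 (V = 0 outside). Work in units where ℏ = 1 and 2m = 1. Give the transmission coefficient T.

T = 0.00736

Since E < U the interior solution is evanescent with decay constant κ = √(2m(U − E))/ℏ = 1.260.
κL = 2.986, sinh(κL) = 9.874.
The exact tunnelling result is T⁻¹ = 1 + U² sinh²(κL) / [4E(U − E)] = 135.8, so T = 0.00736.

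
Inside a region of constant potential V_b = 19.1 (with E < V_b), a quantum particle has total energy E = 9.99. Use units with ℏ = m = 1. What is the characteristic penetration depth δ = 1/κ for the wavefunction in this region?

Since E < V_b the TISE in this region is ψ'' = κ²ψ with κ = √(2m(V_b − E))/ℏ.
κ = √(2 × 1 × 9.11) = 4.268. The penetration depth is δ = 1/κ = 0.234.

δ = 0.234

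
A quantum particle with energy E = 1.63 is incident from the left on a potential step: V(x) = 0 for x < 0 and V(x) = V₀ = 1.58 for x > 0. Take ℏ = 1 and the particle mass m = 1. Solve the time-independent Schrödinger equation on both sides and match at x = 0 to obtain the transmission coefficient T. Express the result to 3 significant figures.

The wavenumbers are k₁ = √(2mE)/ℏ = 1.806 on the left and k₂ = √(2m(E − V₀))/ℏ = 0.3162 on the right.
Matching ψ and ψ′ at x = 0 gives r = (k₁ − k₂)/(k₁ + k₂), so R = r² = 0.4927 and T = 1 − R = 0.5073.

T = 0.507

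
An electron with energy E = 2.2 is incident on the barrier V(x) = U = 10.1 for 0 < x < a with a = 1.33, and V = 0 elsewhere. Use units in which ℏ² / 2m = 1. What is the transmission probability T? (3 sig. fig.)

T = 0.00154

E < U: inside the barrier ψ ∝ e^{±κx} with κ = √(2m(U − E))/ℏ = 2.811.
κa = 3.738, sinh(κa) = 21.00.
Matching ψ, ψ′ at both faces gives T = [1 + U² sinh²(κa) / (4E(U − E))]⁻¹ = 1/648.1 = 0.00154.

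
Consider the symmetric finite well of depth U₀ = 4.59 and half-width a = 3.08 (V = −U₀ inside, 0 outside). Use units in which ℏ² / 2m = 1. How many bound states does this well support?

Define the well-strength parameter z₀ = (a/ℏ)√(2mU₀) = 3.08 × √(2·0.5·4.59) = 6.599.
A new bound state (alternating even/odd) appears each time z₀ passes a multiple of π/2, so N = ⌊2z₀/π⌋ + 1 = ⌊4.201⌋ + 1 = 5.

N = 5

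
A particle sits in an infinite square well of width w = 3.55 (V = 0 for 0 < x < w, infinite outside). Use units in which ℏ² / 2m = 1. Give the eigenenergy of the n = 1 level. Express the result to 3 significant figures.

E = 0.783

The infinite-well eigenfunctions ψ_n = √(2/w) sin(nπx/w) vanish at both walls, giving E_n = n²π²ℏ²/(2mw²).
E_1 = 1² × π² / (2 × 0.5 × 3.55²) = 0.7831.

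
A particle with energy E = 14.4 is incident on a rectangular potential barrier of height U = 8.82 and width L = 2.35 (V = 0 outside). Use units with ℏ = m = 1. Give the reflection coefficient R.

R = 0.195

Above the barrier the interior wavenumber is k₂ = √(2m(E − U))/ℏ = 3.341, giving phase k₂L = 7.851.
Matching at both interfaces gives T⁻¹ = 1 + U² sin²(k₂L) / [4E(E − U)] = 1.242, hence T = 0.805.
R = 1 − T = 0.195.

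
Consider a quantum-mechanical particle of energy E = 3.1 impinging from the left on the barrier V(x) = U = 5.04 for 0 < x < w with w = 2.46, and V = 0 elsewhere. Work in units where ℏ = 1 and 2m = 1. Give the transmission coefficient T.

T = 0.00399

E < U: inside the barrier ψ ∝ e^{±κx} with κ = √(2m(U − E))/ℏ = 1.393.
κw = 3.426, sinh(κw) = 15.37.
Matching ψ, ψ′ at both faces gives T = [1 + U² sinh²(κw) / (4E(U − E))]⁻¹ = 1/250.3 = 0.00399.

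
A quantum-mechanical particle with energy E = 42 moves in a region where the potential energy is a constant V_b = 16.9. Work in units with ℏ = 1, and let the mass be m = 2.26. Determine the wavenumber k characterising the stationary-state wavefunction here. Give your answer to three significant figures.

k = 10.7

With E > V_b the solution is oscillatory, ψ ∝ e^{±ikx} with k = √(2m(E − V_b))/ℏ.
k = √(2 × 2.26 × 25.1) = 10.65.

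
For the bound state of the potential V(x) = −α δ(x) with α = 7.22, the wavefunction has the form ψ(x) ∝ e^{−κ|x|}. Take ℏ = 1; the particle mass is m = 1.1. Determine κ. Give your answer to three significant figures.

Integrating the TISE across x = 0 gives the cusp condition ψ'(0⁺) − ψ'(0⁻) = −(2mα/ℏ²)ψ(0).
With ψ ∝ e^{−κ|x|} this yields −2κ = −2mα/ℏ², so κ = mα/ℏ² = 7.942.

κ = 7.94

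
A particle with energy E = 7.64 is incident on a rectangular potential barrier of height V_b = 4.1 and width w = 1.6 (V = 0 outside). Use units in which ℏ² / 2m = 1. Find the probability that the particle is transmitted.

Above the barrier the interior wavenumber is k₂ = √(2m(E − V_b))/ℏ = 1.881, giving phase k₂w = 3.010.
T = [1 + V_b² sin²(k₂w) / (4E(E − V_b))]⁻¹ = 1/1.003 = 0.997.

T = 0.997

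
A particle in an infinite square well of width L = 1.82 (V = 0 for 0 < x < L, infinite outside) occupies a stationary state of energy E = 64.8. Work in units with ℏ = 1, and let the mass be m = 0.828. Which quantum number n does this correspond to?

From E_n = n²π²ℏ²/(2mL²) invert to n = √(2mL²E)/(πℏ).
n = (1.82/π) × √(2 × 0.828 × 64.8) = 6.001 → n = 6.

n = 6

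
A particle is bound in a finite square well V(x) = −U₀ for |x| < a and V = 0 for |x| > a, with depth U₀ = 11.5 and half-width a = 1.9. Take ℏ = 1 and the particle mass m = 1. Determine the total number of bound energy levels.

Define the well-strength parameter z₀ = (a/ℏ)√(2mU₀) = 1.9 × √(2·1·11.5) = 9.112.
The even/odd transcendental equations gain one root per π/2 in z₀, giving N = 1 + ⌊2z₀/π⌋ = 1 + ⌊5.801⌋ = 6.

N = 6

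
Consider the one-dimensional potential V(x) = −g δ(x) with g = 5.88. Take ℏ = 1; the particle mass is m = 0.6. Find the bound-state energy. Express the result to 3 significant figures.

For x ≠ 0 the bound state is ψ ∝ e^{−κ|x|}; integrating the TISE across the delta gives the cusp condition 2κ = 2mg/ℏ², so κ = 3.528.
Then E = −ℏ²κ²/(2m) = −mg²/(2ℏ²) = -10.37.

E = -10.4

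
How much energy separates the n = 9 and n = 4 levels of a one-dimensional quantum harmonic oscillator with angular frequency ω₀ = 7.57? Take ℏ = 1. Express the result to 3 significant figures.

E_n = ℏω₀(n + ½), so ΔE = (9 − 4) ℏω₀ = 5 × 7.57 = 37.85.

ΔE = 37.9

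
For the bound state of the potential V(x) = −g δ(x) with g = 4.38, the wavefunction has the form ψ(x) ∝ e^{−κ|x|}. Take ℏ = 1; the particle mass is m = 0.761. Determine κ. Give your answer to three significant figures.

κ = 3.33

Integrate −(ℏ²/2m)ψ'' − gδ(x)ψ = Eψ from −ε to +ε: the ψ'' term gives ψ'(0⁺) − ψ'(0⁻) and the δ term gives −(2mg/ℏ²)ψ(0).
With ψ ∝ e^{−κ|x|} this yields −2κ = −2mg/ℏ², so κ = mg/ℏ² = 3.333.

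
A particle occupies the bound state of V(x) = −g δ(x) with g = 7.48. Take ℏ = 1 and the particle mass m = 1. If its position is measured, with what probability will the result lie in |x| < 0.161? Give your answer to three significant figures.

The normalised bound state is ψ = √κ e^{−κ|x|} with κ = mg/ℏ² = 7.480.
P(|x| < d) = ∫_{−d}^{d} κ e^{−2κ|x|} dx = 1 − e^{−2κd} = 1 − e^{−2.409} = 0.9101.

P = 0.910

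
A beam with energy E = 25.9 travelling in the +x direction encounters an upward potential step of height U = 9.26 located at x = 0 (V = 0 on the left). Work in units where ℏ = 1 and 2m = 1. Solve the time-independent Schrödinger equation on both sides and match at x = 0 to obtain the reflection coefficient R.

R = 0.0121

The wavenumbers are k₁ = √(2mE)/ℏ = 5.089 on the left and k₂ = √(2m(E − U))/ℏ = 4.079 on the right.
Matching ψ and ψ′ at x = 0 gives r = (k₁ − k₂)/(k₁ + k₂), so R = r² = 0.01214 and T = 1 − R = 0.9879.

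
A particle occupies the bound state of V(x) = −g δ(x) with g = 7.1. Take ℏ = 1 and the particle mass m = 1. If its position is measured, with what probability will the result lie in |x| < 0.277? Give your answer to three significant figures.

P = 0.980

The normalised bound state is ψ = √κ e^{−κ|x|} with κ = mg/ℏ² = 7.100.
P(|x| < d) = ∫_{−d}^{d} κ e^{−2κ|x|} dx = 1 − e^{−2κd} = 1 − e^{−3.933} = 0.9804.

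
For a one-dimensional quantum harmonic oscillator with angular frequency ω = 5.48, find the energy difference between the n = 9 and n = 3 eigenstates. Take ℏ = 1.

ΔE = 32.9

E_n = ℏω(n + ½), so ΔE = (9 − 3) ℏω = 6 × 5.48 = 32.88.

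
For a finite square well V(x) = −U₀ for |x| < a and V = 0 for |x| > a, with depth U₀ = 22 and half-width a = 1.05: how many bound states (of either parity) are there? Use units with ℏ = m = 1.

N = 5

The dimensionless depth is z₀ = a√(2mU₀)/ℏ = 1.05 × √(44.00) = 6.965.
The even/odd transcendental equations gain one root per π/2 in z₀, giving N = 1 + ⌊2z₀/π⌋ = 1 + ⌊4.434⌋ = 5.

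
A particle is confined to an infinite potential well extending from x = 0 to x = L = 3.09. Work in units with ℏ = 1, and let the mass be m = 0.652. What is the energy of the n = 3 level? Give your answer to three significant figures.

E = 7.13

Requiring ψ(0) = ψ(L) = 0 quantises k = nπ/L, hence E_n = ℏ²k²/2m = n²π²ℏ²/(2mL²).
E_3 = 3² × π² / (2 × 0.652 × 3.09²) = 7.134.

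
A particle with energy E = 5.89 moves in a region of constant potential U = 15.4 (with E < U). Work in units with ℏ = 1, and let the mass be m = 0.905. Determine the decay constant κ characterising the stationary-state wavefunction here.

κ = 4.15

Since E < U the TISE in this region is ψ'' = κ²ψ with κ = √(2m(U − E))/ℏ.
κ = √(2 × 0.905 × 9.51) = 4.149.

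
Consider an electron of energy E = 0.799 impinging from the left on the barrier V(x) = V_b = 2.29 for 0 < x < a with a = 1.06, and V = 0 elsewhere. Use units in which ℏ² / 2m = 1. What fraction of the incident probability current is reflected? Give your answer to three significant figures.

R = 0.758

Since E < V_b the interior solution is evanescent with decay constant κ = √(2m(V_b − E))/ℏ = 1.221.
κa = 1.294, sinh(κa) = 1.687.
Matching ψ, ψ′ at both faces gives T = [1 + V_b² sinh²(κa) / (4E(V_b − E))]⁻¹ = 1/4.133 = 0.242.
R = 1 − T = 0.758.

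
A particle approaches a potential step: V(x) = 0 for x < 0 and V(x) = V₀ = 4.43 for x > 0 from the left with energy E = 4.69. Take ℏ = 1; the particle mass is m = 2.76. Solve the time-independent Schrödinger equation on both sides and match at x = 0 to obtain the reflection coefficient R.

The wavenumbers are k₁ = √(2mE)/ℏ = 5.088 on the left and k₂ = √(2m(E − V₀))/ℏ = 1.198 on the right.
Matching ψ and ψ′ at x = 0 gives r = (k₁ − k₂)/(k₁ + k₂), so R = r² = 0.3830 and T = 1 − R = 0.6170.

R = 0.383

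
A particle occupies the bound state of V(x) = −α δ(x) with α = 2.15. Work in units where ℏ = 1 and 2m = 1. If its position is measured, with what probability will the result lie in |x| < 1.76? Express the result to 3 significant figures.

The normalised bound state is ψ = √κ e^{−κ|x|} with κ = mα/ℏ² = 1.075.
P(|x| < d) = ∫_{−d}^{d} κ e^{−2κ|x|} dx = 1 − e^{−2κd} = 1 − e^{−3.784} = 0.9773.

P = 0.977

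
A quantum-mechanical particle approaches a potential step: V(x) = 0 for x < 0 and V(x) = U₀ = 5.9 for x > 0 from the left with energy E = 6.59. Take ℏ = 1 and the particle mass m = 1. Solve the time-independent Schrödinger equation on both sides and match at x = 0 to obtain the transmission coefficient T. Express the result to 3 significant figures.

T = 0.739

On each side the TISE gives plane waves with k = √(2m(E − V))/ℏ: k₁ = √(2·1·6.59) = 3.630, k₂ = √(2·1·0.69) = 1.175.
Continuity of ψ and ψ′ at the step yields the reflection amplitude r = (k₁ − k₂)/(k₁ + k₂) = 0.5111; thus R = |r|² = 0.2612, T = 0.7388.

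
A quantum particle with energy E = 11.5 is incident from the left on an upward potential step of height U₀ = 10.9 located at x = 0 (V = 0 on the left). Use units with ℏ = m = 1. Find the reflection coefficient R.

The wavenumbers are k₁ = √(2mE)/ℏ = 4.796 on the left and k₂ = √(2m(E − U₀))/ℏ = 1.095 on the right.
Continuity of ψ and ψ′ at the step yields the reflection amplitude r = (k₁ − k₂)/(k₁ + k₂) = 0.6281; thus R = |r|² = 0.3945, T = 0.6055.

R = 0.395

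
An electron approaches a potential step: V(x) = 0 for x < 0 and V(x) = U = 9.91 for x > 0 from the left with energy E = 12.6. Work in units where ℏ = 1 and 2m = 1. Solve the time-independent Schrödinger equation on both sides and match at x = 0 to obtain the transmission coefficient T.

On each side the TISE gives plane waves with k = √(2m(E − V))/ℏ: k₁ = √(2·½·12.6) = 3.550, k₂ = √(2·½·2.69) = 1.640.
Matching ψ and ψ′ at x = 0 gives r = (k₁ − k₂)/(k₁ + k₂), so R = r² = 0.1354 and T = 1 − R = 0.8646.

T = 0.865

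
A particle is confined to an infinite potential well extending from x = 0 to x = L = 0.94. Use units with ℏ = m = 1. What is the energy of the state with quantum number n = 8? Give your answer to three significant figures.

Requiring ψ(0) = ψ(L) = 0 quantises k = nπ/L, hence E_n = ℏ²k²/2m = n²π²ℏ²/(2mL²).
E_8 = 8² × π² / (2 × 1 × 0.94²) = 357.4.

E = 357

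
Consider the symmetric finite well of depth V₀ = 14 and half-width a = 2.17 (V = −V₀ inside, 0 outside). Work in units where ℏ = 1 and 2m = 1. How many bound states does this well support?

Define the well-strength parameter z₀ = (a/ℏ)√(2mV₀) = 2.17 × √(2·0.5·14) = 8.119.
A new bound state (alternating even/odd) appears each time z₀ passes a multiple of π/2, so N = ⌊2z₀/π⌋ + 1 = ⌊5.169⌋ + 1 = 6.

N = 6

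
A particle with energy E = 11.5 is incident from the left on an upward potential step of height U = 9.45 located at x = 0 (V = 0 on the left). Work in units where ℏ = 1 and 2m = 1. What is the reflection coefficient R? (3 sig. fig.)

R = 0.165

The wavenumbers are k₁ = √(2mE)/ℏ = 3.391 on the left and k₂ = √(2m(E − U))/ℏ = 1.432 on the right.
Matching ψ and ψ′ at x = 0 gives r = (k₁ − k₂)/(k₁ + k₂), so R = r² = 0.1650 and T = 1 − R = 0.8350.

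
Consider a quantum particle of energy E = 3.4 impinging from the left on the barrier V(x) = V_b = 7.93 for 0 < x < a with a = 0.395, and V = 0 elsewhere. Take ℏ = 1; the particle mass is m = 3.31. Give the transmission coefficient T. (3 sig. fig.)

E < V_b: inside the barrier ψ ∝ e^{±κx} with κ = √(2m(V_b − E))/ℏ = 5.476.
κa = 2.163, sinh(κa) = 4.292.
The exact tunnelling result is T⁻¹ = 1 + V_b² sinh²(κa) / [4E(V_b − E)] = 19.80, so T = 0.0505.

T = 0.0505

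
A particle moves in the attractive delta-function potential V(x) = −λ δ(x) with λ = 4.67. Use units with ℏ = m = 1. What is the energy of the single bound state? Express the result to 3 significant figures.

For x ≠ 0 the bound state is ψ ∝ e^{−κ|x|}; integrating the TISE across the delta gives the cusp condition 2κ = 2mλ/ℏ², so κ = 4.670.
Then E = −ℏ²κ²/(2m) = −mλ²/(2ℏ²) = -10.90.

E = -10.9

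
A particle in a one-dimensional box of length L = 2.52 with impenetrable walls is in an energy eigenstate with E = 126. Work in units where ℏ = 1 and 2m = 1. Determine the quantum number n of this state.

n = 9

For an infinite well E_n = n²π²ℏ²/(2mL²), so n = (L/πℏ)√(2mE).
n = (2.52/π) × √(2 × 0.5 × 126) = 9.004 → n = 9.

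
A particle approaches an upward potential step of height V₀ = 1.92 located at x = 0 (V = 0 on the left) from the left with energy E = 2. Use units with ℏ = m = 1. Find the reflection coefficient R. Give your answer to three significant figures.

The wavenumbers are k₁ = √(2mE)/ℏ = 2.000 on the left and k₂ = √(2m(E − V₀))/ℏ = 0.4000 on the right.
Matching ψ and ψ′ at x = 0 gives r = (k₁ − k₂)/(k₁ + k₂), so R = r² = 0.4444 and T = 1 − R = 0.5556.

R = 0.444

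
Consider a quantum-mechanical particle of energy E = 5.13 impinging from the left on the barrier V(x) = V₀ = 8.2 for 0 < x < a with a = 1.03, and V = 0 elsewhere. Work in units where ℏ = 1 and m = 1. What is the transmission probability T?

T = 0.0225

Since E < V₀ the interior solution is evanescent with decay constant κ = √(2m(V₀ − E))/ℏ = 2.478.
κa = 2.552, sinh(κa) = 6.379.
The exact tunnelling result is T⁻¹ = 1 + V₀² sinh²(κa) / [4E(V₀ − E)] = 44.43, so T = 0.0225.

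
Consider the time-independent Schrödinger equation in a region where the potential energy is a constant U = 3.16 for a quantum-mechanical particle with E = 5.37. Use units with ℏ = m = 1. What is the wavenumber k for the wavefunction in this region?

k = 2.10

With E > U the solution is oscillatory, ψ ∝ e^{±ikx} with k = √(2m(E − U))/ℏ.
k = √(2 × 1 × 2.21) = 2.102.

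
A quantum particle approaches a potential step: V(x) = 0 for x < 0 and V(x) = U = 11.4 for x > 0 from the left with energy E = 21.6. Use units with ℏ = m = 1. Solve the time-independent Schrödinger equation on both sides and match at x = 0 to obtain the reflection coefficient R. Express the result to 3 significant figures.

R = 0.0344

The wavenumbers are k₁ = √(2mE)/ℏ = 6.573 on the left and k₂ = √(2m(E − U))/ℏ = 4.517 on the right.
Continuity of ψ and ψ′ at the step yields the reflection amplitude r = (k₁ − k₂)/(k₁ + k₂) = 0.1854; thus R = |r|² = 0.03438, T = 0.9656.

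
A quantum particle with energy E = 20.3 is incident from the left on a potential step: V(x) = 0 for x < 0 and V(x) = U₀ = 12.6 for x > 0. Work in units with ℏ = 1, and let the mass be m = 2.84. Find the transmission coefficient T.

T = 0.943

On each side the TISE gives plane waves with k = √(2m(E − V))/ℏ: k₁ = √(2·2.84·20.3) = 10.74, k₂ = √(2·2.84·7.7) = 6.613.
Matching ψ and ψ′ at x = 0 gives r = (k₁ − k₂)/(k₁ + k₂), so R = r² = 0.05651 and T = 1 − R = 0.9435.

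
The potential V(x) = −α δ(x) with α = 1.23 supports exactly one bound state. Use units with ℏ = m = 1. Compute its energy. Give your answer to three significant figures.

E = -0.756

The bound state is ψ(x) = √κ e^{−κ|x|}. The derivative jump ψ'(0⁺) − ψ'(0⁻) = −(2mα/ℏ²)ψ(0) fixes κ = mα/ℏ² = 1.230.
Then E = −ℏ²κ²/(2m) = −mα²/(2ℏ²) = -0.7565.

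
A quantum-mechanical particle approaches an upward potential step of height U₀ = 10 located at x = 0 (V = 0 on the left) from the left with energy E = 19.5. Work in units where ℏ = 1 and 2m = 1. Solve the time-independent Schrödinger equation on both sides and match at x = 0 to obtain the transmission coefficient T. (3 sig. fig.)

T = 0.968

On each side the TISE gives plane waves with k = √(2m(E − V))/ℏ: k₁ = √(2·½·19.5) = 4.416, k₂ = √(2·½·9.5) = 3.082.
Matching ψ and ψ′ at x = 0 gives r = (k₁ − k₂)/(k₁ + k₂), so R = r² = 0.03164 and T = 1 − R = 0.9684.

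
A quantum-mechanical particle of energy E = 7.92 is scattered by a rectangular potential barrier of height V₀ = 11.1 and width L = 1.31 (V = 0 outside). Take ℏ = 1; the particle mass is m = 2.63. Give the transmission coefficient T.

T = 0.0000726

E < V₀: inside the barrier ψ ∝ e^{±κx} with κ = √(2m(V₀ − E))/ℏ = 4.090.
κL = 5.358, sinh(κL) = 106.1.
The exact tunnelling result is T⁻¹ = 1 + V₀² sinh²(κL) / [4E(V₀ − E)] = 13770, so T = 0.0000726.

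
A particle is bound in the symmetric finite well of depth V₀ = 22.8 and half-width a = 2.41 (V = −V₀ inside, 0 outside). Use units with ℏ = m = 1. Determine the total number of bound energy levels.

The dimensionless depth is z₀ = a√(2mV₀)/ℏ = 2.41 × √(45.60) = 16.27.
The even/odd transcendental equations gain one root per π/2 in z₀, giving N = 1 + ⌊2z₀/π⌋ = 1 + ⌊10.36⌋ = 11.

N = 11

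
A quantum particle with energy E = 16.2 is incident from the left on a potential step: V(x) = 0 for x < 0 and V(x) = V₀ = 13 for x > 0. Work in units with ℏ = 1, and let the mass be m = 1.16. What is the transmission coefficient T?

The wavenumbers are k₁ = √(2mE)/ℏ = 6.131 on the left and k₂ = √(2m(E − V₀))/ℏ = 2.725 on the right.
Continuity of ψ and ψ′ at the step yields the reflection amplitude r = (k₁ − k₂)/(k₁ + k₂) = 0.3846; thus R = |r|² = 0.1479, T = 0.8521.

T = 0.852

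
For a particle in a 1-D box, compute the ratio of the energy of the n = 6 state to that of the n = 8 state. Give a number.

Since E_n ∝ n², the ratio is (6/8)² = 0.5625.

0.5625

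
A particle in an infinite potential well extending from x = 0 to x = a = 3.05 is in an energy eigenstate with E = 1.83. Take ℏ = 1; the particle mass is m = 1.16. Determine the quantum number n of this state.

For an infinite well E_n = n²π²ℏ²/(2ma²), so n = (a/πℏ)√(2mE).
n = (3.05/π) × √(2 × 1.16 × 1.83) = 2.000 → n = 2.

n = 2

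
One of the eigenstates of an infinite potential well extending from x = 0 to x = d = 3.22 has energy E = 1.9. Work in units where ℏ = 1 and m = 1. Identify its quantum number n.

n = 2

From E_n = n²π²ℏ²/(2md²) invert to n = √(2md²E)/(πℏ).
n = (3.22/π) × √(2 × 1 × 1.9) = 1.998 → n = 2.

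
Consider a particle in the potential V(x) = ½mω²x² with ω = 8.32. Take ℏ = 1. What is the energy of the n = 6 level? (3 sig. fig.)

The oscillator eigenvalues are E_n = ℏω(n + ½), so E_6 = 8.32 × 6.5 = 54.08.

E = 54.1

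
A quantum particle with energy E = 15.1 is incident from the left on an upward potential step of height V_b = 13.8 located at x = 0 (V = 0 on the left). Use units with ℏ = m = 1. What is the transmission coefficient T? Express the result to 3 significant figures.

T = 0.702

The wavenumbers are k₁ = √(2mE)/ℏ = 5.495 on the left and k₂ = √(2m(E − V_b))/ℏ = 1.612 on the right.
Continuity of ψ and ψ′ at the step yields the reflection amplitude r = (k₁ − k₂)/(k₁ + k₂) = 0.5463; thus R = |r|² = 0.2984, T = 0.7016.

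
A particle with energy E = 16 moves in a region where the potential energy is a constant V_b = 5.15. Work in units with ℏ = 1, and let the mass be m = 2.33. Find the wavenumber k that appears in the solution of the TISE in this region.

k = 7.11

With E > V_b the solution is oscillatory, ψ ∝ e^{±ikx} with k = √(2m(E − V_b))/ℏ.
k = √(2 × 2.33 × 10.85) = 7.111.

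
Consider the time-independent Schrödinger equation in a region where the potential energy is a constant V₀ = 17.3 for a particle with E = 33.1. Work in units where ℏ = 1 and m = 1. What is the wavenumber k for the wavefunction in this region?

With E > V₀ the solution is oscillatory, ψ ∝ e^{±ikx} with k = √(2m(E − V₀))/ℏ.
k = √(2 × 1 × 15.8) = 5.621.

k = 5.62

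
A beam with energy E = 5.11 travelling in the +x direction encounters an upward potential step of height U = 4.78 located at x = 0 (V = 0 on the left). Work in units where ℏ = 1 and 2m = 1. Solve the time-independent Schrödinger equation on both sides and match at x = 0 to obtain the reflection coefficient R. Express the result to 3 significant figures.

On each side the TISE gives plane waves with k = √(2m(E − V))/ℏ: k₁ = √(2·½·5.11) = 2.261, k₂ = √(2·½·0.33) = 0.5745.
Matching ψ and ψ′ at x = 0 gives r = (k₁ − k₂)/(k₁ + k₂), so R = r² = 0.3537 and T = 1 − R = 0.6463.

R = 0.354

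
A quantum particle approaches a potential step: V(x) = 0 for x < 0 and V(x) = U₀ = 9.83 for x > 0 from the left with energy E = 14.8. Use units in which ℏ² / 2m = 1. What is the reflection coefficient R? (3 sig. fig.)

R = 0.0709

The wavenumbers are k₁ = √(2mE)/ℏ = 3.847 on the left and k₂ = √(2m(E − U₀))/ℏ = 2.229 on the right.
Continuity of ψ and ψ′ at the step yields the reflection amplitude r = (k₁ − k₂)/(k₁ + k₂) = 0.2662; thus R = |r|² = 0.07088, T = 0.9291.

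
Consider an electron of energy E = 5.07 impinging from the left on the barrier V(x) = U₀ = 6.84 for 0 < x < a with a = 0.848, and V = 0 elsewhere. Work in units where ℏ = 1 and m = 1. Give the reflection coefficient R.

Since E < U₀ the interior solution is evanescent with decay constant κ = √(2m(U₀ − E))/ℏ = 1.881.
κa = 1.596, sinh(κa) = 2.364.
Matching ψ, ψ′ at both faces gives T = [1 + U₀² sinh²(κa) / (4E(U₀ − E))]⁻¹ = 1/8.284 = 0.121.
R = 1 − T = 0.879.

R = 0.879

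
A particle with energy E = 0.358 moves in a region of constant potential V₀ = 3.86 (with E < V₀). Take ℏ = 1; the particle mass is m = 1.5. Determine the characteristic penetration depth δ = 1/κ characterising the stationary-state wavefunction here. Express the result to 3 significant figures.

Since E < V₀ the TISE in this region is ψ'' = κ²ψ with κ = √(2m(V₀ − E))/ℏ.
κ = √(2 × 1.5 × 3.502) = 3.241. The penetration depth is δ = 1/κ = 0.309.

δ = 0.309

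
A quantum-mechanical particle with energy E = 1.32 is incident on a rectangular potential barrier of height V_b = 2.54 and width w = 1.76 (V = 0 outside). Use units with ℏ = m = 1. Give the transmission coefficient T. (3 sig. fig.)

T = 0.0162

E < V_b: inside the barrier ψ ∝ e^{±κx} with κ = √(2m(V_b − E))/ℏ = 1.562.
κw = 2.749, sinh(κw) = 7.783.
The exact tunnelling result is T⁻¹ = 1 + V_b² sinh²(κw) / [4E(V_b − E)] = 61.67, so T = 0.0162.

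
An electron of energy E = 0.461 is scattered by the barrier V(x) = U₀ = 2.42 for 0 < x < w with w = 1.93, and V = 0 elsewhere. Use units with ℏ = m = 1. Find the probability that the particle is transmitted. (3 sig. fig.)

E < U₀: inside the barrier ψ ∝ e^{±κx} with κ = √(2m(U₀ − E))/ℏ = 1.979.
κw = 3.820, sinh(κw) = 22.80.
Matching ψ, ψ′ at both faces gives T = [1 + U₀² sinh²(κw) / (4E(U₀ − E))]⁻¹ = 1/843.5 = 0.00119.

T = 0.00119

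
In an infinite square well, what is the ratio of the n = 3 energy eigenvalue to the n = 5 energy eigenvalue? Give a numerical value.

0.36

Since E_n ∝ n², the ratio is (3/5)² = 0.36.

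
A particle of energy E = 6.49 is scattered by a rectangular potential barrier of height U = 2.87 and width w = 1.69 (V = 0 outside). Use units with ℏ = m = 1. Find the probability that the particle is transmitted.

Above the barrier the interior wavenumber is k₂ = √(2m(E − U))/ℏ = 2.691, giving phase k₂w = 4.547.
Matching at both interfaces gives T⁻¹ = 1 + U² sin²(k₂w) / [4E(E − U)] = 1.085, hence T = 0.921.

T = 0.921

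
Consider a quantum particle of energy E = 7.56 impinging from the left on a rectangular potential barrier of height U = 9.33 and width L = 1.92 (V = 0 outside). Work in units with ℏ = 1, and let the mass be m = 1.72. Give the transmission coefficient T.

Since E < U the interior solution is evanescent with decay constant κ = √(2m(U − E))/ℏ = 2.468.
κL = 4.738, sinh(κL) = 57.08.
The exact tunnelling result is T⁻¹ = 1 + U² sinh²(κL) / [4E(U − E)] = 5300, so T = 0.000189.

T = 0.000189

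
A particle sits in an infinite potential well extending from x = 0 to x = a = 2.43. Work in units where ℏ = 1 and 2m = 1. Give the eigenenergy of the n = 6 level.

E = 60.2

The infinite-well eigenfunctions ψ_n = √(2/a) sin(nπx/a) vanish at both walls, giving E_n = n²π²ℏ²/(2ma²).
E_6 = 6² × π² / (2 × 0.5 × 2.43²) = 60.17.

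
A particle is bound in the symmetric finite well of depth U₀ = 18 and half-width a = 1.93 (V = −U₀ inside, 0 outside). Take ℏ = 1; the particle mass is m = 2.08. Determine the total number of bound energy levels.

N = 11

The dimensionless depth is z₀ = a√(2mU₀)/ℏ = 1.93 × √(74.88) = 16.70.
A new bound state (alternating even/odd) appears each time z₀ passes a multiple of π/2, so N = ⌊2z₀/π⌋ + 1 = ⌊10.63⌋ + 1 = 11.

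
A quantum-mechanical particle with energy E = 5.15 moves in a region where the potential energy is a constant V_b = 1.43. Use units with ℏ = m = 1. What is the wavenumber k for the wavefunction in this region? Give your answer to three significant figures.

With E > V_b the solution is oscillatory, ψ ∝ e^{±ikx} with k = √(2m(E − V_b))/ℏ.
k = √(2 × 1 × 3.72) = 2.728.

k = 2.73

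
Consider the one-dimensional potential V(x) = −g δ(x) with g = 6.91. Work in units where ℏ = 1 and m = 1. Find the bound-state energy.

The bound state is ψ(x) = √κ e^{−κ|x|}. The derivative jump ψ'(0⁺) − ψ'(0⁻) = −(2mg/ℏ²)ψ(0) fixes κ = mg/ℏ² = 6.910.
Then E = −ℏ²κ²/(2m) = −mg²/(2ℏ²) = -23.87.

E = -23.9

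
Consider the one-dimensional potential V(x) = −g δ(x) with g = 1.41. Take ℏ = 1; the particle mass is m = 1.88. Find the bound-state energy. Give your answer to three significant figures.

E = -1.87

For x ≠ 0 the bound state is ψ ∝ e^{−κ|x|}; integrating the TISE across the delta gives the cusp condition 2κ = 2mg/ℏ², so κ = 2.651.
Then E = −ℏ²κ²/(2m) = −mg²/(2ℏ²) = -1.869.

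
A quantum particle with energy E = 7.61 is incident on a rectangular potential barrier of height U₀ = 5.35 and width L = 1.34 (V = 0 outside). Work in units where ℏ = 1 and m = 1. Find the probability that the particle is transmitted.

E > U₀: inside the barrier k₂ = √(2m(E − U₀))/ℏ = 2.126, k₂L = 2.849.
Matching at both interfaces gives T⁻¹ = 1 + U₀² sin²(k₂L) / [4E(E − U₀)] = 1.035, hence T = 0.967.

T = 0.967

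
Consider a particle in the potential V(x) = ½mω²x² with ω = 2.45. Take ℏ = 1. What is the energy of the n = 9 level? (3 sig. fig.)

Using E_n = (n + ½)ℏω: E_9 = 9.5 × 2.45 = 23.28.

E = 23.3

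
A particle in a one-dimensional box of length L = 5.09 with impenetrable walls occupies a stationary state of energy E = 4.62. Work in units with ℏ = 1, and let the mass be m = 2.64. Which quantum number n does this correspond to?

For an infinite well E_n = n²π²ℏ²/(2mL²), so n = (L/πℏ)√(2mE).
n = (5.09/π) × √(2 × 2.64 × 4.62) = 8.002 → n = 8.

n = 8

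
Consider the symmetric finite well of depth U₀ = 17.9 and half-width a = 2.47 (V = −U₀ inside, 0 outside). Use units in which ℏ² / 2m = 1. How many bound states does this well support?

N = 7

Define the well-strength parameter z₀ = (a/ℏ)√(2mU₀) = 2.47 × √(2·0.5·17.9) = 10.45.
The even/odd transcendental equations gain one root per π/2 in z₀, giving N = 1 + ⌊2z₀/π⌋ = 1 + ⌊6.653⌋ = 7.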